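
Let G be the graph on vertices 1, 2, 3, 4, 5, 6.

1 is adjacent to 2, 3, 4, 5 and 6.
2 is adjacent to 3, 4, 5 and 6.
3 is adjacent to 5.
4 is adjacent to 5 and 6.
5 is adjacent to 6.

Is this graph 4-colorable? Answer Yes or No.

1, 2, 4, 5, 6 form a clique, so at least 5 colors are needed.
So 4 colors are not enough.

No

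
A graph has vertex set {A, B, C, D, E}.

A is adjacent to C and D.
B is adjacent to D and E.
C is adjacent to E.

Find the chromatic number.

The cycle B-D-A-C-E-B has odd length 5, so it cannot be 2-colored; at least 3 colors are needed.
One proper 3-coloring: A=red, B=red, C=blue, D=blue, E=green. No two adjacent vertices share a color.

3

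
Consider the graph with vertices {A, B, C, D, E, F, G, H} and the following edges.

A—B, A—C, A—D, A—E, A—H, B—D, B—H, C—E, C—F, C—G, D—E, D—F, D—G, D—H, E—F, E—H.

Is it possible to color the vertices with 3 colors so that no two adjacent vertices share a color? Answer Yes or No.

A, D, E, H are mutually adjacent (a clique of size 4), so at least 4 colors are needed.
So 3 colors are not enough.

No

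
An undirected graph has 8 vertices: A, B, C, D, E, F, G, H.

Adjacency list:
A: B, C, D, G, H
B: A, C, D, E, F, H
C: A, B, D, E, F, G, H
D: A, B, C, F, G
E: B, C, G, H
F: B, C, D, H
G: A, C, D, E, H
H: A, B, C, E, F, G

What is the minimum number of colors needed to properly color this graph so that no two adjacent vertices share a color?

B, C, E, H are pairwise adjacent (a clique of size 4), so at least 4 colors are needed.
4 colors suffice: color 1 → {C}; color 2 → {D, H}; color 3 → {B, G}; color 4 → {A, E, F}. No two adjacent vertices share a color.

4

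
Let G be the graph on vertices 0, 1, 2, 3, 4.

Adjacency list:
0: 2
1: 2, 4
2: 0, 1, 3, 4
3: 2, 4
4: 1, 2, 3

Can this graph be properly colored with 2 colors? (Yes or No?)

1, 2, 4 form a triangle, so at least 3 colors are needed.
So 2 colors are not enough.

No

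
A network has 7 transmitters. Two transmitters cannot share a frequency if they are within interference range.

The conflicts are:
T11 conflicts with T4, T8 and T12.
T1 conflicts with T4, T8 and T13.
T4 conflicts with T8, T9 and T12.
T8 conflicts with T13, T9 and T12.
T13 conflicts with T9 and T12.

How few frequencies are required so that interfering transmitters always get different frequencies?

4

T11, T4, T8, T12 are mutually in conflict, so at least 4 frequencies are needed.
4 frequencies suffice: frequency 1 → {T8}; frequency 2 → {T4, T13}; frequency 3 → {T1, T9, T12}; frequency 4 → {T11}. Each listed conflict is separated.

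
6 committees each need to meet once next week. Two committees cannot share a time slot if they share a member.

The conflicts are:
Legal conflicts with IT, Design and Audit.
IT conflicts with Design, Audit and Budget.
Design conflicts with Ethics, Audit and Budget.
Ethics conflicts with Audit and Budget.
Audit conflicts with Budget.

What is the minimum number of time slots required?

Legal, IT, Design, Audit all conflict with each other, so at least 4 time slots are needed.
4 time slots suffice: Legal=4, IT=3, Design=2, Ethics=3, Audit=1, Budget=4. Each listed conflict is separated.

4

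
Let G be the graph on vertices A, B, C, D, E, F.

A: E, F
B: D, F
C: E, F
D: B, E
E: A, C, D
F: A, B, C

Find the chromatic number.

3

The cycle B-D-E-A-F-B has odd length 5, so it cannot be 2-colored; at least 3 colors are needed.
3 colors suffice: A=2, B=3, C=2, D=2, E=1, F=1. Every edge joins two different colors.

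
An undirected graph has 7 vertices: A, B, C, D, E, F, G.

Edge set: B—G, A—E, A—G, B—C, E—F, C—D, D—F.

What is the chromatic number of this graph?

The cycle F-D-C-B-G-A-E-F has odd length 7, so it cannot be 2-colored; at least 3 colors are needed.
3 colors suffice: color 1 → {B, D, E}; color 2 → {C, F, G}; color 3 → {A}. Every edge joins two different colors.

3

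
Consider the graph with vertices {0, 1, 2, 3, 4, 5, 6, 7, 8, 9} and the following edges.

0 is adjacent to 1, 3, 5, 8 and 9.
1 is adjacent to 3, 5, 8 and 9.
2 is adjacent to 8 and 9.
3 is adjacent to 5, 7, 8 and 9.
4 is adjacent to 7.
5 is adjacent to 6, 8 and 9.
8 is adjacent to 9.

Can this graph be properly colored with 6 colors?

The chromatic number is 6. 0, 1, 3, 5, 8, 9 are pairwise adjacent (a clique of size 6), so at least 6 colors are needed.
6 colors suffice: color red → {6, 7, 8}; color blue → {4, 9}; color green → {2, 3}; color yellow → {5}; color purple → {0}; color orange → {1}.
That is already a proper 6-coloring.

Yes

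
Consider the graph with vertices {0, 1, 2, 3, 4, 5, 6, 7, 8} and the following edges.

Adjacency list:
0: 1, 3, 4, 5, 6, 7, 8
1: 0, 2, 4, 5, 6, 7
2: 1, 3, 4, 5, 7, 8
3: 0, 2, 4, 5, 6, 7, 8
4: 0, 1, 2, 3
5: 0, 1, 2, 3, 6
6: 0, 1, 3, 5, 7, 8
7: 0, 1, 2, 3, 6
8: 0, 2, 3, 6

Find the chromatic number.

4

0, 1, 5, 6 are mutually adjacent (a clique of size 4), so at least 4 colors are needed.
One proper 4-coloring: 0=blue, 1=red, 2=blue, 3=red, 4=green, 5=yellow, 6=green, 7=yellow, 8=yellow. Each edge has distinct colors on its endpoints.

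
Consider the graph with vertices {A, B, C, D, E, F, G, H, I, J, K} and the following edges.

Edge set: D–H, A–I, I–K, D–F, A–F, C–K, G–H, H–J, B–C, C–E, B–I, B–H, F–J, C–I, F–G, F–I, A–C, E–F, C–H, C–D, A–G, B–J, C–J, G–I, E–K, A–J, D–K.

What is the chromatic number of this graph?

4

A, F, G, I are pairwise adjacent (a clique of size 4), so at least 4 colors are needed.
4 colors suffice: color 1 → {C, F}; color 2 → {E, H, I}; color 3 → {A, B, D}; color 4 → {G, J, K}. Every edge joins two different colors.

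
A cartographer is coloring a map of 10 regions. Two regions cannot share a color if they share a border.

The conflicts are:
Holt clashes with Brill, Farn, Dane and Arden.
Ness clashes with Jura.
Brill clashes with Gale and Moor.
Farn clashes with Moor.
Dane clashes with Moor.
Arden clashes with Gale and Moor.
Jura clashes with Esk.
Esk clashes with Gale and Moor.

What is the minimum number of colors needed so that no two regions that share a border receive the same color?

2

Holt and Dane conflict, so at least 2 colors are needed.
A valid assignment using 2 colors: Holt=1, Ness=2, Brill=2, Farn=2, Dane=2, Arden=2, Jura=1, Esk=2, Gale=1, Moor=1. No two conflicting regions share a color.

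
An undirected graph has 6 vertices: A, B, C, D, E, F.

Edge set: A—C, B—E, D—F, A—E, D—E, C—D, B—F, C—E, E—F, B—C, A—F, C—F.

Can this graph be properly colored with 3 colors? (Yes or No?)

C, D, E, F form a clique, so at least 4 colors are needed.
So 3 colors are not enough.

No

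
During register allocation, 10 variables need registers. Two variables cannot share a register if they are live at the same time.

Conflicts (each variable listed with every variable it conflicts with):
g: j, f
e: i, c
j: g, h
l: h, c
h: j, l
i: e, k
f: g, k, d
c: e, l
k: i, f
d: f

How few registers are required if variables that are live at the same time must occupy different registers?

3

The cycle g-j-h-l-c-e-i-k-f-g has odd length 9, so it cannot be 2-colored; at least 3 registers are needed.
3 registers suffice: register 1 → {j, i, f, c}; register 2 → {g, e, l, k, d}; register 3 → {h}. Every pair that conflicts lands in different registers.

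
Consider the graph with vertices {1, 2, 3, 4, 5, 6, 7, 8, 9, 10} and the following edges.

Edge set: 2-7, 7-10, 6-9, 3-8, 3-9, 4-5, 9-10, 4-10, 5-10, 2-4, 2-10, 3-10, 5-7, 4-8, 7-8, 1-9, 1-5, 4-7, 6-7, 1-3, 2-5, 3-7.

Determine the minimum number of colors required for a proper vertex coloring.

5

2, 4, 5, 7, 10 are mutually adjacent (a clique of size 5), so at least 5 colors are needed.
A valid assignment using 5 colors: 1=b, 2=e, 3=c, 4=c, 5=d, 6=b, 7=a, 8=b, 9=a, 10=b. Every edge joins two different colors.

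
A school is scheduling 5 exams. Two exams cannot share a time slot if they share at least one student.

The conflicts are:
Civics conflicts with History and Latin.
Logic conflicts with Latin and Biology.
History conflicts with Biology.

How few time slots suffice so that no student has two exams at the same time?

3

The cycle Biology-History-Civics-Latin-Logic-Biology has odd length 5, so it cannot be 2-colored; at least 3 time slots are needed.
3 time slots suffice: time slot 1 → {Civics, Logic}; time slot 2 → {History, Latin}; time slot 3 → {Biology}. No two conflicting exams share a time slot.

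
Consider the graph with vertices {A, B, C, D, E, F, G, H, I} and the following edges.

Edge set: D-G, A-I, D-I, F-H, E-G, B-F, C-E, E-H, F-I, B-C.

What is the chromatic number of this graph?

3

The cycle E-H-F-B-C-E has odd length 5, so it cannot be 2-colored; at least 3 colors are needed.
One proper 3-coloring: A=red, B=blue, C=green, D=red, E=red, F=red, G=blue, H=blue, I=blue. Each edge has distinct colors on its endpoints.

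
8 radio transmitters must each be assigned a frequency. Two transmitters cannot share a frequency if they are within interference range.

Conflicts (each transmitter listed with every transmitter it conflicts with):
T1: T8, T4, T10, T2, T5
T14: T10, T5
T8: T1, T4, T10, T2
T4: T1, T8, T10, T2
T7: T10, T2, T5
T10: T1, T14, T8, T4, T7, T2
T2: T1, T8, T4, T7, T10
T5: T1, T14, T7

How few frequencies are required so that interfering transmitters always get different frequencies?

T1, T8, T4, T10, T2 pairwise conflict, so at least 5 frequencies are needed.
5 frequencies suffice: frequency 1 → {T10, T5}; frequency 2 → {T14, T2}; frequency 3 → {T1, T7}; frequency 4 → {T8}; frequency 5 → {T4}. Every pair that conflicts lands in different frequencies.

5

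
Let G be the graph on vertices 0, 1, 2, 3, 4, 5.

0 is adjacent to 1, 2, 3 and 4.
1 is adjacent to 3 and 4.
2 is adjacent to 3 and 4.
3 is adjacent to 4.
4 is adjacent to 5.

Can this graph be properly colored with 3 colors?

0, 1, 3, 4 form a clique, so at least 4 colors are needed.
So 3 colors are not enough.

No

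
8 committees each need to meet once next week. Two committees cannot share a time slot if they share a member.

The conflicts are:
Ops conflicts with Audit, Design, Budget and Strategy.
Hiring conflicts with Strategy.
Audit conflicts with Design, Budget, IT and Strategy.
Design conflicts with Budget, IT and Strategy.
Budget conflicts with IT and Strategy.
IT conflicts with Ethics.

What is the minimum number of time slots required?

Ops, Audit, Design, Budget, Strategy are mutually in conflict, so at least 5 time slots are needed.
5 time slots suffice: Ops=5, Hiring=1, Audit=3, Design=1, Budget=4, IT=2, Ethics=1, Strategy=2. Each listed conflict is separated.

5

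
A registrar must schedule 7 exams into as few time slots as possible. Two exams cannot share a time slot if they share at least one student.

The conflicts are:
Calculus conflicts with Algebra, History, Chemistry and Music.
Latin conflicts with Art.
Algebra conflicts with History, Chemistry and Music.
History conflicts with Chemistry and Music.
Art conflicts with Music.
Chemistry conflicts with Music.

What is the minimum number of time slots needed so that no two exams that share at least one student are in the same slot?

5

Calculus, Algebra, History, Chemistry, Music all conflict with each other, so at least 5 time slots are needed.
5 time slots suffice: Calculus=3, Latin=1, Algebra=4, History=2, Art=2, Chemistry=5, Music=1. Every pair that conflicts lands in different time slots.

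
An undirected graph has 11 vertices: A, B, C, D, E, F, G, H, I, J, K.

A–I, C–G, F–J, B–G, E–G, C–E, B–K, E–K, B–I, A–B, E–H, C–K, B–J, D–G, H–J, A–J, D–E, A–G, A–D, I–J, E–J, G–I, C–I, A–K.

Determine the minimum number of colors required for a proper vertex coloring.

A, B, I, J are mutually adjacent (a clique of size 4), so at least 4 colors are needed.
One proper 4-coloring: A=2, B=4, C=4, D=3, E=2, F=2, G=1, H=3, I=3, J=1, K=1. Every edge joins two different colors.

4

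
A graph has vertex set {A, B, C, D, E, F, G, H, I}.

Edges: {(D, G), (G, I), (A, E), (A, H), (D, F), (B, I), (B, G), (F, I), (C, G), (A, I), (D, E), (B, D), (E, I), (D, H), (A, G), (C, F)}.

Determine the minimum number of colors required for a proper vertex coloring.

3

B, D, G form a triangle, so at least 3 colors are needed.
3 colors suffice: color 1 → {C, D, I}; color 2 → {E, F, G, H}; color 3 → {A, B}. Every edge joins two different colors.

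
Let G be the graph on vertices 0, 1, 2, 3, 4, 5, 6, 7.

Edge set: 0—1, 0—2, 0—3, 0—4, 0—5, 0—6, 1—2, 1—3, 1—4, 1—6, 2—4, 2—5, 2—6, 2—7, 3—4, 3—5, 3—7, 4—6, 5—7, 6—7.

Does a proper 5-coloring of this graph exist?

Yes

The chromatic number is 5. 0, 1, 2, 4, 6 form a clique, so at least 5 colors are needed.
One proper 5-coloring: 0=blue, 1=yellow, 2=red, 3=red, 4=green, 5=green, 6=purple, 7=blue.
That is already a proper 5-coloring.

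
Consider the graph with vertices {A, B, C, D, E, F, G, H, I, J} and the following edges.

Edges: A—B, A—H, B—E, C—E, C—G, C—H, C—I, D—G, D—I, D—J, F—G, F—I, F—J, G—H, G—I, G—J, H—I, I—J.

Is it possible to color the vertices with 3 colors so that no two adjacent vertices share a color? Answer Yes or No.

No

D, G, I, J are pairwise adjacent (a clique of size 4), so at least 4 colors are needed.
So 3 colors are not enough.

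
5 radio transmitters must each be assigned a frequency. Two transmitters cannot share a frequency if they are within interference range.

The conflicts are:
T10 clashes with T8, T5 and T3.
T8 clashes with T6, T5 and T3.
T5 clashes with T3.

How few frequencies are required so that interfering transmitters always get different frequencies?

4

T10, T8, T5, T3 all conflict with each other, so at least 4 frequencies are needed.
Using 4 frequencies: T10=4, T8=1, T6=2, T5=2, T3=3. Every pair that conflicts lands in different frequencies.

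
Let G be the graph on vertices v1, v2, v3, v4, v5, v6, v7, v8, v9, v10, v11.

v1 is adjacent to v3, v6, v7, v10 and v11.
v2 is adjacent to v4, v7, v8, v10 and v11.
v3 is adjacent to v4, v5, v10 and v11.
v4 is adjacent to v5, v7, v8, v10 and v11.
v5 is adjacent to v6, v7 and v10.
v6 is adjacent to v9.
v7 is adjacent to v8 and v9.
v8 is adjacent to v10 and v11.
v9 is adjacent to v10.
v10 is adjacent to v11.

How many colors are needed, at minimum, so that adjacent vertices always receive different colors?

v2, v4, v8, v10, v11 are mutually adjacent (a clique of size 5), so at least 5 colors are needed.
5 colors suffice: color 1 → {v6, v7, v10}; color 2 → {v1, v4, v9}; color 3 → {v5, v11}; color 4 → {v3, v8}; color 5 → {v2}. Every edge joins two different colors.

5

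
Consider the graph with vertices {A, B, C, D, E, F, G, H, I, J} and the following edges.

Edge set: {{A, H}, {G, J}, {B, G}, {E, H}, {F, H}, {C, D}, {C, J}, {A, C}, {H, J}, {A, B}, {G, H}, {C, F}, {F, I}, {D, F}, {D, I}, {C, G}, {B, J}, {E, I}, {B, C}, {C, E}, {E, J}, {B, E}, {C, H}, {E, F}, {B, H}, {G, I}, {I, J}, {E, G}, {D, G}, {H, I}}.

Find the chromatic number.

B, C, E, G, H, J are pairwise adjacent (a clique of size 6), so at least 6 colors are needed.
6 colors suffice: color 1 → {D, H}; color 2 → {C, I}; color 3 → {A, E}; color 4 → {F, G}; color 5 → {B}; color 6 → {J}. Every edge joins two different colors.

6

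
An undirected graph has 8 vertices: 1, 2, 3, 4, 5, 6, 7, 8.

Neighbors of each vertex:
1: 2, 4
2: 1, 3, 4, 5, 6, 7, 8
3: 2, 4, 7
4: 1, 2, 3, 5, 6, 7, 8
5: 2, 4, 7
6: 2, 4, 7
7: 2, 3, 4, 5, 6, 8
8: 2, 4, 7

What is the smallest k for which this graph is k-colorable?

2, 4, 5, 7 form a clique, so at least 4 colors are needed.
4 colors suffice: color a → {4}; color b → {2}; color c → {1, 7}; color d → {3, 5, 6, 8}. Every edge joins two different colors.

4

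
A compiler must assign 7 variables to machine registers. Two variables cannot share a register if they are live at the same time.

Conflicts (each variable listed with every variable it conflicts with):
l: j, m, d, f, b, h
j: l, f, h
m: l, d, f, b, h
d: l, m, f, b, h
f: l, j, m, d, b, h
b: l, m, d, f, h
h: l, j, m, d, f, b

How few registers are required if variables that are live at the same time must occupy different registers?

l, m, d, f, b, h pairwise conflict, so at least 6 registers are needed.
6 registers suffice: l=2, j=4, m=4, d=6, f=1, b=5, h=3. Each listed conflict is separated.

6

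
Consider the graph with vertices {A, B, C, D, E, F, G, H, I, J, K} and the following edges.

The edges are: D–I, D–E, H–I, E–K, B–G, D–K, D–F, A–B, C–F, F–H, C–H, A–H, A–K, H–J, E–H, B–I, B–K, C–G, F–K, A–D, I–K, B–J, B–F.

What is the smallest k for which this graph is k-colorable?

A, B, K form a triangle, so at least 3 colors are needed.
3 colors suffice: color red → {B, D, H}; color blue → {C, J, K}; color green → {A, E, F, G, I}. No two adjacent vertices share a color.

3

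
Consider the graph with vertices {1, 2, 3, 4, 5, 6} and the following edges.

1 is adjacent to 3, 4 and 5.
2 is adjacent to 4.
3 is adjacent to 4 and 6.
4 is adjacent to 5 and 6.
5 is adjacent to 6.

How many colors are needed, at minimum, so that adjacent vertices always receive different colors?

3

4, 5, 6 form a triangle, so at least 3 colors are needed.
3 colors suffice: color a → {4}; color b → {2, 3, 5}; color c → {1, 6}. No two adjacent vertices share a color.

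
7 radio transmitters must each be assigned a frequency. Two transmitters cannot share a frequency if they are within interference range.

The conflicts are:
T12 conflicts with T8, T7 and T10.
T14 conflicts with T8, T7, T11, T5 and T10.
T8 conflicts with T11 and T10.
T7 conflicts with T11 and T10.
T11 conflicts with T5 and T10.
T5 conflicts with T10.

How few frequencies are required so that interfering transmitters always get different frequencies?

4

T14, T8, T11, T10 are mutually in conflict, so at least 4 frequencies are needed.
4 frequencies suffice: T12=2, T14=3, T8=4, T7=4, T11=2, T5=4, T10=1. Each listed conflict is separated.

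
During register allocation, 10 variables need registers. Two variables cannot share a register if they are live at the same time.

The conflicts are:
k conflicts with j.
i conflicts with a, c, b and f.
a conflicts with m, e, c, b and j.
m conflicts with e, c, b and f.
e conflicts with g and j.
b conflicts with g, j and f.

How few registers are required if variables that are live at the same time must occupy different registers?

3

a, m, c are mutually in conflict, so at least 3 registers are needed.
3 registers suffice: k=1, i=3, a=1, m=3, e=2, c=2, b=2, g=1, j=3, f=1. Each listed conflict is separated.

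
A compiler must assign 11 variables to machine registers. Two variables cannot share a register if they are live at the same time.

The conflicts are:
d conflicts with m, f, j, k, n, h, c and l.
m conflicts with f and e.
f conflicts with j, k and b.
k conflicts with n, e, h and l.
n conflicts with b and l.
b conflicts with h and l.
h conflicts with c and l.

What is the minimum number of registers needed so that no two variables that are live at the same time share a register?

d, k, h, l pairwise conflict, so at least 4 registers are needed.
4 registers suffice: register 1 → {d, e, b}; register 2 → {m, j, k, c}; register 3 → {f, l}; register 4 → {n, h}. Every pair that conflicts lands in different registers.

4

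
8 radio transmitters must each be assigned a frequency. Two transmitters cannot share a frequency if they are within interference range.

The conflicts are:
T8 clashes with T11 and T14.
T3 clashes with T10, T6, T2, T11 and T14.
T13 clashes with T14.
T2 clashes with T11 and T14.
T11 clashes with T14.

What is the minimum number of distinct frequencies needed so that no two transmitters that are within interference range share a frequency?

4

T3, T2, T11, T14 pairwise conflict, so at least 4 frequencies are needed.
4 frequencies suffice: T8=1, T3=1, T13=1, T10=2, T6=2, T2=4, T11=3, T14=2. Each listed conflict is separated.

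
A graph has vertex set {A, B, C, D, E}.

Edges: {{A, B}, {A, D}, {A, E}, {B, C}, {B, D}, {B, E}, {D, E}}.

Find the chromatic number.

A, B, D, E form a clique, so at least 4 colors are needed.
4 colors suffice: color red → {B}; color blue → {A, C}; color green → {E}; color yellow → {D}. Every edge joins two different colors.

4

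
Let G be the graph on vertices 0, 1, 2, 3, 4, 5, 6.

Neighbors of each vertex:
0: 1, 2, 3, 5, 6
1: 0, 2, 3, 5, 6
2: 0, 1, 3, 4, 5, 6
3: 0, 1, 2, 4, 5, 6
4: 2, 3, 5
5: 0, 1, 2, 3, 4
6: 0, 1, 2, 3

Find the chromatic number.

0, 1, 2, 3, 5 are mutually adjacent (a clique of size 5), so at least 5 colors are needed.
One proper 5-coloring: 0=purple, 1=green, 2=red, 3=blue, 4=green, 5=yellow, 6=yellow. Every edge joins two different colors.

5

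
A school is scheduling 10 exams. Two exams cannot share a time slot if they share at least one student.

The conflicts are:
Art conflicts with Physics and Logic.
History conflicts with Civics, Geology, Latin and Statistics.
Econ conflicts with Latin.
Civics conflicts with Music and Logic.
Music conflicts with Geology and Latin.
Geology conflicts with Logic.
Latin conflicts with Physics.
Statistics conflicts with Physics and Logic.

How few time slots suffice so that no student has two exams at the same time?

History and Civics conflict, so at least 2 time slots are needed.
2 time slots suffice: time slot 1 → {History, Econ, Music, Physics, Logic}; time slot 2 → {Art, Civics, Geology, Latin, Statistics}. Every pair that conflicts lands in different time slots.

2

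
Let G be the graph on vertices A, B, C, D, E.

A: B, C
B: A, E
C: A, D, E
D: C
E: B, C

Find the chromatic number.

C and D are adjacent, so at least 2 colors are needed.
2 colors suffice: A=2, B=1, C=1, D=2, E=2. Every edge joins two different colors.

2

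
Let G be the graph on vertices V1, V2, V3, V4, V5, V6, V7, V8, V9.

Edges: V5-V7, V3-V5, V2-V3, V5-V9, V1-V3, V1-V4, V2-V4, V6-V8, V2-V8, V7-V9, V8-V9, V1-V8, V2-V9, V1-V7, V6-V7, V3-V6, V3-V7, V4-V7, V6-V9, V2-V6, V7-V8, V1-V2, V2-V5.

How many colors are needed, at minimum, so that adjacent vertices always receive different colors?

4

V2, V6, V8, V9 form a clique, so at least 4 colors are needed.
A valid assignment using 4 colors: V1=2, V2=1, V3=3, V4=3, V5=2, V6=2, V7=1, V8=4, V9=3. Every edge joins two different colors.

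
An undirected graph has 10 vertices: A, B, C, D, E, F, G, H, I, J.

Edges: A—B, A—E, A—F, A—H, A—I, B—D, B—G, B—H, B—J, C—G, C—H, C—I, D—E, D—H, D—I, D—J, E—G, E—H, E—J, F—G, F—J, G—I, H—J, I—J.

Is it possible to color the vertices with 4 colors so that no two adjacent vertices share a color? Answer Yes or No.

The chromatic number is 4. D, E, H, J form a clique, so at least 4 colors are needed.
4 colors suffice: A=red, B=yellow, C=green, D=green, E=yellow, F=blue, G=red, H=blue, I=blue, J=red.
That is already a proper 4-coloring.

Yes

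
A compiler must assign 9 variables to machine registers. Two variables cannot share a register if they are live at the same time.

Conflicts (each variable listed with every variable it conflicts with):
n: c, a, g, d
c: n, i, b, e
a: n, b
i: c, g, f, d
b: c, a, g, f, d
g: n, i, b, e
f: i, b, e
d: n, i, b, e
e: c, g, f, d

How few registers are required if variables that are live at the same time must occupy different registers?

g and e conflict, so at least 2 registers are needed.
2 registers suffice: register 1 → {n, i, b, e}; register 2 → {c, a, g, f, d}. Every pair that conflicts lands in different registers.

2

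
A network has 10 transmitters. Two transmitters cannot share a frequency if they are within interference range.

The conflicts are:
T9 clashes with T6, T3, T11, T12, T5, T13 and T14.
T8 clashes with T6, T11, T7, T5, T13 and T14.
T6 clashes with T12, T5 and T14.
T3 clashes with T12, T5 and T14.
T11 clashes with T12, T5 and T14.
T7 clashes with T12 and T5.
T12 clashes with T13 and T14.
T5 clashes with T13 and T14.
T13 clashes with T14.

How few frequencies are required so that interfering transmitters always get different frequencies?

T9, T3, T12, T14 all conflict with each other, so at least 4 frequencies are needed.
4 frequencies suffice: frequency 1 → {T12, T5}; frequency 2 → {T7, T14}; frequency 3 → {T9, T8}; frequency 4 → {T6, T3, T11, T13}. Every pair that conflicts lands in different frequencies.

4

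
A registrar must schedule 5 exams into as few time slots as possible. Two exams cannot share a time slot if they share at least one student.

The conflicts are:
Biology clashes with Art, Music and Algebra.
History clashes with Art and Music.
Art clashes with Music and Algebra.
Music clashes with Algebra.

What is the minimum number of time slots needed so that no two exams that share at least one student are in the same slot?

Biology, Art, Music, Algebra pairwise conflict, so at least 4 time slots are needed.
4 time slots suffice: time slot 1 → {Music}; time slot 2 → {Art}; time slot 3 → {History, Algebra}; time slot 4 → {Biology}. No two conflicting exams share a time slot.

4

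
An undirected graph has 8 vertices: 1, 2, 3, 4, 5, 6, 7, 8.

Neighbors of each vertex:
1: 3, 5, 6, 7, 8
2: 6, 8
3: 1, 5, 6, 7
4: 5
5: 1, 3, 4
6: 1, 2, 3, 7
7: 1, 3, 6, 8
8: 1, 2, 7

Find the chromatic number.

4

1, 3, 6, 7 are pairwise adjacent (a clique of size 4), so at least 4 colors are needed.
One proper 4-coloring: 1=red, 2=red, 3=blue, 4=red, 5=green, 6=yellow, 7=green, 8=blue. Each edge has distinct colors on its endpoints.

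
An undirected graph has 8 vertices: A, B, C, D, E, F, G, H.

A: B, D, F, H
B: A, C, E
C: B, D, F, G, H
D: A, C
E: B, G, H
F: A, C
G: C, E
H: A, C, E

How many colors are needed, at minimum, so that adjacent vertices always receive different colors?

2

A and F are adjacent, so at least 2 colors are needed.
A valid assignment using 2 colors: A=1, B=2, C=1, D=2, E=1, F=2, G=2, H=2. No two adjacent vertices share a color.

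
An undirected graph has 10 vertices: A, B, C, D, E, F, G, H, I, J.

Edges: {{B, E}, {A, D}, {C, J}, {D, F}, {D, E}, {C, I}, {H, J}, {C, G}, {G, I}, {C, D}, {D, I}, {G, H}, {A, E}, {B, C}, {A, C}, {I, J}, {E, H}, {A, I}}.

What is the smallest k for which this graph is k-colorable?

4

A, C, D, I are pairwise adjacent (a clique of size 4), so at least 4 colors are needed.
4 colors suffice: A=4, B=2, C=1, D=2, E=1, F=1, G=4, H=2, I=3, J=4. Each edge has distinct colors on its endpoints.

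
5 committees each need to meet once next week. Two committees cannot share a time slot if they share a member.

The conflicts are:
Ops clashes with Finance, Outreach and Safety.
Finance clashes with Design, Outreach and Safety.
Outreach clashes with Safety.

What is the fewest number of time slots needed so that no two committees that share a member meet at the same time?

4

Ops, Finance, Outreach, Safety all conflict with each other, so at least 4 time slots are needed.
4 time slots suffice: Ops=4, Finance=1, Design=2, Outreach=2, Safety=3. Each listed conflict is separated.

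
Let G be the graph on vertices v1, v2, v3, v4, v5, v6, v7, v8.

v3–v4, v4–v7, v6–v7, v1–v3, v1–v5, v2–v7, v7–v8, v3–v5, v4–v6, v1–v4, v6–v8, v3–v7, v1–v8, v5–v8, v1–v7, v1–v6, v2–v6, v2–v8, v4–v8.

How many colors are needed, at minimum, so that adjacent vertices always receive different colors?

5

v1, v4, v6, v7, v8 form a clique, so at least 5 colors are needed.
5 colors suffice: color R → {v1, v2}; color B → {v3, v8}; color G → {v5, v7}; color Y → {v4}; color P → {v6}. Every edge joins two different colors.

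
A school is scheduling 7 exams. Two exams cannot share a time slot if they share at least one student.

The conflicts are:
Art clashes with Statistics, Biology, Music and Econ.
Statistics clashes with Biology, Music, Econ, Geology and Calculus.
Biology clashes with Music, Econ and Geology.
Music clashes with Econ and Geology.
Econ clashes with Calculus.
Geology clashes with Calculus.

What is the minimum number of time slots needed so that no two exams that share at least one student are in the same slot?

Art, Statistics, Biology, Music, Econ are mutually in conflict, so at least 5 time slots are needed.
5 time slots suffice: time slot 1 → {Statistics}; time slot 2 → {Biology, Calculus}; time slot 3 → {Econ, Geology}; time slot 4 → {Music}; time slot 5 → {Art}. No two conflicting exams share a time slot.

5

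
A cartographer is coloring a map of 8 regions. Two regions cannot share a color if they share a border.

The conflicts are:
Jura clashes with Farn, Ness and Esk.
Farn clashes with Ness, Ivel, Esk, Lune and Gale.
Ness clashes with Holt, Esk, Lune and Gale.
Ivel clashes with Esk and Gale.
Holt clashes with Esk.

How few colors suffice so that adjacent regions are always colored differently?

4

Jura, Farn, Ness, Esk pairwise conflict, so at least 4 colors are needed.
4 colors suffice: color 1 → {Farn, Holt}; color 2 → {Ness, Ivel}; color 3 → {Esk, Lune, Gale}; color 4 → {Jura}. No two conflicting regions share a color.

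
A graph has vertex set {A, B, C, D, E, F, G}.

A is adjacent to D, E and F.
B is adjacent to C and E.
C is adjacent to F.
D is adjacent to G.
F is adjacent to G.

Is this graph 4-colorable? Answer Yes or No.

The chromatic number is 3. The cycle F-A-E-B-C-F has odd length 5, so it cannot be 2-colored; at least 3 colors are needed.
3 colors suffice: color 1 → {D, E, F}; color 2 → {A, C, G}; color 3 → {B}.
Since 4 ≥ 3, a proper 4-coloring certainly exists.

Yes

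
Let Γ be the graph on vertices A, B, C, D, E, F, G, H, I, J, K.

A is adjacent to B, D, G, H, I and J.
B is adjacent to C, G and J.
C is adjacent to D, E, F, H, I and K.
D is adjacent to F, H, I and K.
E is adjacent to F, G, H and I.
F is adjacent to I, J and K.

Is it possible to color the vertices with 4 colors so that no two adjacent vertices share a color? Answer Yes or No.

The chromatic number is 4. C, E, F, I are mutually adjacent (a clique of size 4), so at least 4 colors are needed.
One proper 4-coloring: A=1, B=2, C=1, D=2, E=2, F=3, G=3, H=3, I=4, J=4, K=4.
That is already a proper 4-coloring.

Yes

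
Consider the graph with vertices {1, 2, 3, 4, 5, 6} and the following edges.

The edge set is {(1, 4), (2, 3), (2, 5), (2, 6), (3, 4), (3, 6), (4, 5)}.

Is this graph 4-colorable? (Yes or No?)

The chromatic number is 3. 2, 3, 6 are mutually adjacent, so at least 3 colors are needed.
3 colors suffice: color a → {2, 4}; color b → {1, 3, 5}; color c → {6}.
Since 4 ≥ 3, a proper 4-coloring certainly exists.

Yes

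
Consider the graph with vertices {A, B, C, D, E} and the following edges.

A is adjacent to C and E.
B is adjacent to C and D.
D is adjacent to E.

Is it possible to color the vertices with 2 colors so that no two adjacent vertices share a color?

No

The cycle C-A-E-D-B-C has odd length 5, so it cannot be 2-colored; at least 3 colors are needed.
So 2 colors are not enough.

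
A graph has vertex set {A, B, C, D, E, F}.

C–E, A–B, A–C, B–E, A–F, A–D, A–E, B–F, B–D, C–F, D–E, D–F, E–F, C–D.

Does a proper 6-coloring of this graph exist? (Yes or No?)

The chromatic number is 5. A, B, D, E, F are mutually adjacent (a clique of size 5), so at least 5 colors are needed.
A valid assignment using 5 colors: A=2, B=5, C=5, D=1, E=4, F=3.
Since 6 ≥ 5, a proper 6-coloring certainly exists.

Yes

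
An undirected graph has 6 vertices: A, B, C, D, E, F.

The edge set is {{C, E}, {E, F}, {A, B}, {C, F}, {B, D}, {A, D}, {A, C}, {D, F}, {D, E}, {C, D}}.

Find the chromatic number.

4

C, D, E, F are pairwise adjacent (a clique of size 4), so at least 4 colors are needed.
A valid assignment using 4 colors: A=3, B=2, C=2, D=1, E=4, F=3. No two adjacent vertices share a color.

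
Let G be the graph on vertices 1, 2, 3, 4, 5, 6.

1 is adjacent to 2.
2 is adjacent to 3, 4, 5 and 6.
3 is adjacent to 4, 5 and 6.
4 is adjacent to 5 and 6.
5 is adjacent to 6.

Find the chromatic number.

5

2, 3, 4, 5, 6 are mutually adjacent (a clique of size 5), so at least 5 colors are needed.
5 colors suffice: color a → {2}; color b → {1, 3}; color c → {5}; color d → {6}; color e → {4}. Each edge has distinct colors on its endpoints.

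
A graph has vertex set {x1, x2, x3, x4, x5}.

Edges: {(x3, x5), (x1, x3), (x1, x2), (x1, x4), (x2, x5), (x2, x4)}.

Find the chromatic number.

3

x1, x2, x4 form a triangle, so at least 3 colors are needed.
3 colors suffice: x1=2, x2=1, x3=1, x4=3, x5=2. Every edge joins two different colors.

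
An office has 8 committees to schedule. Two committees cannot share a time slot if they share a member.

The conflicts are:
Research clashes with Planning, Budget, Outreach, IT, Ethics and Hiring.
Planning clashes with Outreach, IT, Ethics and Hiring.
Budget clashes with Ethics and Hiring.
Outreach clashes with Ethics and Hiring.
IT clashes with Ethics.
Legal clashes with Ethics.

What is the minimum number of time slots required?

4

Research, Planning, IT, Ethics all conflict with each other, so at least 4 time slots are needed.
4 time slots suffice: time slot 1 → {Ethics, Hiring}; time slot 2 → {Research, Legal}; time slot 3 → {Planning, Budget}; time slot 4 → {Outreach, IT}. Each listed conflict is separated.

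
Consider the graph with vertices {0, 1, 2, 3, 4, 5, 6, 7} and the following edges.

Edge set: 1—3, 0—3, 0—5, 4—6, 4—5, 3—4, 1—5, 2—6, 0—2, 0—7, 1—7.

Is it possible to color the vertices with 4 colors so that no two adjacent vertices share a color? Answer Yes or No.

The chromatic number is 3. The cycle 3-0-2-6-4-3 has odd length 5, so it cannot be 2-colored; at least 3 colors are needed.
3 colors suffice: color red → {0, 1, 4}; color blue → {2, 3, 5, 7}; color green → {6}.
Since 4 ≥ 3, a proper 4-coloring certainly exists.

Yes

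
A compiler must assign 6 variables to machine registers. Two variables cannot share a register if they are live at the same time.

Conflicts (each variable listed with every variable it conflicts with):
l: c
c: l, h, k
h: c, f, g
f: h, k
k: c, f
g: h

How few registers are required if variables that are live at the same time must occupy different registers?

f and k conflict, so at least 2 registers are needed.
2 registers suffice: register 1 → {c, f, g}; register 2 → {l, h, k}. Every pair that conflicts lands in different registers.

2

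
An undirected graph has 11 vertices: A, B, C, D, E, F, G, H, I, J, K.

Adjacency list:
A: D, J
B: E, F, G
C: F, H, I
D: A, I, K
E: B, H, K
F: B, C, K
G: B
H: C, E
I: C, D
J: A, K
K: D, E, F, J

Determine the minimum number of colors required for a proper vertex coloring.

The cycle H-E-B-F-C-H has odd length 5, so it cannot be 2-colored; at least 3 colors are needed.
3 colors suffice: color red → {A, B, C, K}; color blue → {D, E, F, G, J}; color green → {H, I}. Every edge joins two different colors.

3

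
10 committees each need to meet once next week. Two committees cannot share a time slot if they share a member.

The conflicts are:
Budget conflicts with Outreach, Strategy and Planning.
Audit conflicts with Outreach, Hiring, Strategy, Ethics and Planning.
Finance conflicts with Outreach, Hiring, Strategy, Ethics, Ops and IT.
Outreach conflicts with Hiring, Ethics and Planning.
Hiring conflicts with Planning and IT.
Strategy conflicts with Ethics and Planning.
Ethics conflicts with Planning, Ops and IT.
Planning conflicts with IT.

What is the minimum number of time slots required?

4

Audit, Strategy, Ethics, Planning pairwise conflict, so at least 4 time slots are needed.
4 time slots suffice: time slot 1 → {Budget, Hiring, Ethics}; time slot 2 → {Finance, Planning}; time slot 3 → {Outreach, Strategy, Ops, IT}; time slot 4 → {Audit}. Each listed conflict is separated.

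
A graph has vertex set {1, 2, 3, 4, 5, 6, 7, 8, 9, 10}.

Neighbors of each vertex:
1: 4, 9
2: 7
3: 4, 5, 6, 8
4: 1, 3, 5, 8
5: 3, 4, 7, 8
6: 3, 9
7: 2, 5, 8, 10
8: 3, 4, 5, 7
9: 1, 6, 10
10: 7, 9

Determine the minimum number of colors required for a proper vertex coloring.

4

3, 4, 5, 8 are pairwise adjacent (a clique of size 4), so at least 4 colors are needed.
4 colors suffice: color a → {3, 7, 9}; color b → {1, 2, 6, 8, 10}; color c → {5}; color d → {4}. Each edge has distinct colors on its endpoints.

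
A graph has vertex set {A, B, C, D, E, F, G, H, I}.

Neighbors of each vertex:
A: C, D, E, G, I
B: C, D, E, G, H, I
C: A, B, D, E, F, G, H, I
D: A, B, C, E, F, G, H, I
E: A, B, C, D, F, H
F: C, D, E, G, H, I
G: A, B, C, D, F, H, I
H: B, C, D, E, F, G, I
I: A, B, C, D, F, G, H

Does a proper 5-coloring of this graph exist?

No

B, C, D, G, H, I form a clique, so at least 6 colors are needed.
So 5 colors are not enough.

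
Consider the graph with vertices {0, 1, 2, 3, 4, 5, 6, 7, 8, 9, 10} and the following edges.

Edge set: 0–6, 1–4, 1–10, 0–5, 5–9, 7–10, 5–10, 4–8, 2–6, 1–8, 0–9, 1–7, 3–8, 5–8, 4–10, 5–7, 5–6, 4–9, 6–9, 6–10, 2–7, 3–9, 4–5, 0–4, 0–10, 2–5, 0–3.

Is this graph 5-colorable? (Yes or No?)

Yes

The chromatic number is 4. 0, 4, 5, 10 are pairwise adjacent (a clique of size 4), so at least 4 colors are needed.
4 colors suffice: 0=green, 1=red, 2=green, 3=red, 4=blue, 5=red, 6=blue, 7=blue, 8=green, 9=yellow, 10=yellow.
Since 5 ≥ 4, a proper 5-coloring certainly exists.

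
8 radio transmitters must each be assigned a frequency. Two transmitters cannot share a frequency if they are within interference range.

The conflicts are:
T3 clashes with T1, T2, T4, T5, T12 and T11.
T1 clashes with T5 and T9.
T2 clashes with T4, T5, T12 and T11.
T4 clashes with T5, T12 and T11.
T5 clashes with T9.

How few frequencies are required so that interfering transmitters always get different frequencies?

4

T3, T2, T4, T11 pairwise conflict, so at least 4 frequencies are needed.
4 frequencies suffice: frequency 1 → {T3, T9}; frequency 2 → {T1, T2}; frequency 3 → {T4}; frequency 4 → {T5, T12, T11}. Every pair that conflicts lands in different frequencies.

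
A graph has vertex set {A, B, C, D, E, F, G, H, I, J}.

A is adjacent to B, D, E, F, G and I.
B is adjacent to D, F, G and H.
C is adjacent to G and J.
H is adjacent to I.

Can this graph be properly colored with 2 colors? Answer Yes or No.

No

A, B, G are pairwise adjacent, so at least 3 colors are needed.
So 2 colors are not enough.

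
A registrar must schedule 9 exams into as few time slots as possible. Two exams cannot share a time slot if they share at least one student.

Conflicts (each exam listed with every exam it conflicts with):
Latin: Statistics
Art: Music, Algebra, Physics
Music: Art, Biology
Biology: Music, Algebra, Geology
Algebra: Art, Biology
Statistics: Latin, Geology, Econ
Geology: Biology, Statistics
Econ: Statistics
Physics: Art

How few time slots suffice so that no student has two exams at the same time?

2

Biology and Geology conflict, so at least 2 time slots are needed.
2 time slots suffice: time slot 1 → {Art, Biology, Statistics}; time slot 2 → {Latin, Music, Algebra, Geology, Econ, Physics}. Each listed conflict is separated.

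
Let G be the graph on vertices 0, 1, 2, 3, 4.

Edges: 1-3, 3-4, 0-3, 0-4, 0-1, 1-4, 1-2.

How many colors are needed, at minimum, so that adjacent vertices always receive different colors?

4

0, 1, 3, 4 are pairwise adjacent (a clique of size 4), so at least 4 colors are needed.
One proper 4-coloring: 0=green, 1=red, 2=blue, 3=yellow, 4=blue. No two adjacent vertices share a color.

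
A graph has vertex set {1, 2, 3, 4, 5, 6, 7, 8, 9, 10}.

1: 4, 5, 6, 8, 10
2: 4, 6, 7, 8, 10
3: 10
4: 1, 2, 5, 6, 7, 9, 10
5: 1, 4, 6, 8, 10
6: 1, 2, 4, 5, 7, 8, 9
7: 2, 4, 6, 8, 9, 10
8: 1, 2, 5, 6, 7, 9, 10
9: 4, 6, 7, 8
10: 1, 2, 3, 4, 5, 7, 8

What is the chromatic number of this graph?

1, 4, 5, 10 are pairwise adjacent (a clique of size 4), so at least 4 colors are needed.
4 colors suffice: color a → {6, 10}; color b → {3, 4, 8}; color c → {5, 7}; color d → {1, 2, 9}. Each edge has distinct colors on its endpoints.

4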